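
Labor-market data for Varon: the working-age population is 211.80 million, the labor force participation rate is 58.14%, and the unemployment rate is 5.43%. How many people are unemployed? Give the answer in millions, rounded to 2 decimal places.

Labor force = 0.5814 × 211.80 = 123.14 million.
Unemployed = 0.0543 × 123.14 ≈ 6.69 million.

About 6.69 million are unemployed.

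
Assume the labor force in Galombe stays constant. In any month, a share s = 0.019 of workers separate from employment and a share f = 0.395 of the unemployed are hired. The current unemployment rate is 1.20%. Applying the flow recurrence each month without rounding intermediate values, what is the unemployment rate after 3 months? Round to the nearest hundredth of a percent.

With a fixed labor force, u_{t+1} = u_t + s·(1−u_t) − f·u_t = u_t·(1−s−f) + s.
Here 1−s−f = 0.586 and s = 0.019.
u_1 = 0.012000 × 0.586 + 0.019 = 0.026032.
u_2 = 0.026032 × 0.586 + 0.019 = 0.034255.
u_3 = 0.034255 × 0.586 + 0.019 = 0.039073.

Unemployment rate after three months ≈ 3.91%.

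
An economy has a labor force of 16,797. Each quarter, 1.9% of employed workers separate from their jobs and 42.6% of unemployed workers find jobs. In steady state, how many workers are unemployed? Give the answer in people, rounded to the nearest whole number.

Steady-state unemployment rate u* = s/(s+f) = 1.9/(1.9+42.6) = 0.042697.
Unemployed = u* × labor force = 0.042697 × 16,797 ≈ 717.

About 717 are unemployed in steady state.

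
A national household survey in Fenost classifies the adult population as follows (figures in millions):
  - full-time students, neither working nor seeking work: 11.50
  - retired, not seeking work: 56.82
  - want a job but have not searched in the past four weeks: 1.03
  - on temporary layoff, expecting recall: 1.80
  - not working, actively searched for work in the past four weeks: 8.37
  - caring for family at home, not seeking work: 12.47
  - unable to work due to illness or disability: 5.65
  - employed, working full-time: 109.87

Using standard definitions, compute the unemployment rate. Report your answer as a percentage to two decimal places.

Employed = 109.87 million.
Unemployed = 1.80 + 8.37 = 10.17 million (jobless and actively searching, or on temporary layoff).
Labor force = 109.87 + 10.17 = 120.04 million.
Unemployment rate = 10.17 / 120.04 = 8.47%.

Unemployment rate ≈ 8.47%.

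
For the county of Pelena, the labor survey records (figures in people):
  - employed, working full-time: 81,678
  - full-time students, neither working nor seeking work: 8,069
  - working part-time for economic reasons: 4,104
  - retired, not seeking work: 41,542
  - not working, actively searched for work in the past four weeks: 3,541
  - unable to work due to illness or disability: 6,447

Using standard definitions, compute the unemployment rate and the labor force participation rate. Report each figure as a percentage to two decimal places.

Employed = 81,678 + 4,104 = 85,782 (anyone who worked, including part-time for economic reasons, counts as employed).
Unemployed = 3,541.
Labor force = 85,782 + 3,541 = 89,323.
Not in labor force = 8,069 + 41,542 + 6,447 = 56,058 (those not working and not actively searching are outside the labor force).
Civilian working-age population = 89,323 + 56,058 = 145,381.
Unemployment rate = 3,541 / 89,323 = 3.96%.
Labor force participation rate = 89,323 / 145,381 = 61.44%.

Unemployment rate ≈ 3.96%; labor force participation rate ≈ 61.44%.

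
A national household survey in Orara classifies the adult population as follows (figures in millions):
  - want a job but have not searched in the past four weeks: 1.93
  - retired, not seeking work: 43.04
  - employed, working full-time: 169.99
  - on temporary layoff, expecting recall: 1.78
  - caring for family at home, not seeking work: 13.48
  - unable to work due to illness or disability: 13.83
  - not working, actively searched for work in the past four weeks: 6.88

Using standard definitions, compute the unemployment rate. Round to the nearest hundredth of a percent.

Unemployment rate ≈ 4.85%.

Employed = 169.99 million.
Unemployed = 1.78 + 6.88 = 8.66 million (jobless and actively searching, or on temporary layoff).
Labor force = 169.99 + 8.66 = 178.65 million.
Unemployment rate = 8.66 / 178.65 = 4.85%.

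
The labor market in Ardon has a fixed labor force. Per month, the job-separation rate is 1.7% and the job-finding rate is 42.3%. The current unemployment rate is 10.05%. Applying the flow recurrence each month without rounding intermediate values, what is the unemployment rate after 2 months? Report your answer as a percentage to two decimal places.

With a fixed labor force, u_{t+1} = u_t + s·(1−u_t) − f·u_t = u_t·(1−s−f) + s.
Here 1−s−f = 0.560 and s = 0.017.
u_1 = 0.100500 × 0.560 + 0.017 = 0.073280.
u_2 = 0.073280 × 0.560 + 0.017 = 0.058037.

Unemployment rate after two months ≈ 5.80%.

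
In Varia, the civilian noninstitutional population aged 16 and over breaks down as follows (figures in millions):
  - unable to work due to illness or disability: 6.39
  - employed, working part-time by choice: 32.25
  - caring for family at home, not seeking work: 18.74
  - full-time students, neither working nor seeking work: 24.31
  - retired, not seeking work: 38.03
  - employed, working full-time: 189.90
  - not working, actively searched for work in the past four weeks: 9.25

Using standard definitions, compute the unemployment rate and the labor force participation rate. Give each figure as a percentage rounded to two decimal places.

Unemployment rate ≈ 4.00%; labor force participation rate ≈ 72.57%.

Employed = 32.25 + 189.90 = 222.15 million.
Unemployed = 9.25 million.
Labor force = 222.15 + 9.25 = 231.40 million.
Not in labor force = 6.39 + 18.74 + 24.31 + 38.03 = 87.47 million (those not working and not actively searching are outside the labor force).
Civilian working-age population = 231.40 + 87.47 = 318.87 million.
Unemployment rate = 9.25 / 231.40 = 4.00%.
Labor force participation rate = 231.40 / 318.87 = 72.57%.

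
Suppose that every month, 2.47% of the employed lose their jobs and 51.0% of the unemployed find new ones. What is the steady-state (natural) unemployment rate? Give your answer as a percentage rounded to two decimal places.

Steady-state unemployment rate ≈ 4.62%.

At steady state the flows balance: s·E = f·U, so U/(E+U) = s/(s+f).
u* = 2.47 / (2.47 + 51.0) = 2.47 / 53.47 = 4.62%.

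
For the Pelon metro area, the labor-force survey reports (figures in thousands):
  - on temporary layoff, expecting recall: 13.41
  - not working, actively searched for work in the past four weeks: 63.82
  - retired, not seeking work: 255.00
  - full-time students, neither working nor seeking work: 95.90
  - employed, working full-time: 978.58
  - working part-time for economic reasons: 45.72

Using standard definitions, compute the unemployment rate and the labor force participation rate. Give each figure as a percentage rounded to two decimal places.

Unemployment rate ≈ 7.01%; labor force participation rate ≈ 75.84%.

Employed = 978.58 + 45.72 = 1,024.30 thousand (anyone who worked, including part-time for economic reasons, counts as employed).
Unemployed = 13.41 + 63.82 = 77.23 thousand (jobless and actively searching, or on temporary layoff).
Labor force = 1,024.30 + 77.23 = 1,101.53 thousand.
Not in labor force = 255.00 + 95.90 = 350.90 thousand (those not working and not actively searching are outside the labor force).
Civilian working-age population = 1,101.53 + 350.90 = 1,452.43 thousand.
Unemployment rate = 77.23 / 1,101.53 = 7.01%.
Labor force participation rate = 1,101.53 / 1,452.43 = 75.84%.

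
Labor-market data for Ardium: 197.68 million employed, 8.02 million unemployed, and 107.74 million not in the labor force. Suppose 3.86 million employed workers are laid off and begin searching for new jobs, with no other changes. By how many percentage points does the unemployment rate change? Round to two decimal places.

The unemployment rate changes by +1.88 percentage points.

Initially, labor force = 197.68 + 8.02 = 205.70 million, so u = 8.02/205.70 = 3.90%.
After the change, employed falls and unemployed rises by 3.86; labor force unchanged → E = 193.82, U = 11.88, labor force = 205.70 million.
New unemployment rate = 11.88 / 205.70 = 5.78%.
Change = 5.78% − 3.90% = +1.88 percentage points.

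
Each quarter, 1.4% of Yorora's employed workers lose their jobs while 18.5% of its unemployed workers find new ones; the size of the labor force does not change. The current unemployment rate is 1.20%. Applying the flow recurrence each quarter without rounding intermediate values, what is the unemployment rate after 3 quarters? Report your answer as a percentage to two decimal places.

With a fixed labor force, u_{t+1} = u_t + s·(1−u_t) − f·u_t = u_t·(1−s−f) + s.
Here 1−s−f = 0.801 and s = 0.014.
u_1 = 0.012000 × 0.801 + 0.014 = 0.023612.
u_2 = 0.023612 × 0.801 + 0.014 = 0.032913.
u_3 = 0.032913 × 0.801 + 0.014 = 0.040363.

Unemployment rate after three quarters ≈ 4.04%.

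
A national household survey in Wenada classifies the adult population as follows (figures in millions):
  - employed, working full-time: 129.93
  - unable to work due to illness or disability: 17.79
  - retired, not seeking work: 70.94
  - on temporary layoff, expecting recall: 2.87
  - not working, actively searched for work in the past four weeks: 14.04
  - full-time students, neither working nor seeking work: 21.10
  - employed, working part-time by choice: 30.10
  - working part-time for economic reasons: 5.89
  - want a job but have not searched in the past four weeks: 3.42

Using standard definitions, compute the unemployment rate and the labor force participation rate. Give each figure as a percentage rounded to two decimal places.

Employed = 129.93 + 30.10 + 5.89 = 165.92 million (anyone who worked, including part-time for economic reasons, counts as employed).
Unemployed = 2.87 + 14.04 = 16.91 million (jobless and actively searching, or on temporary layoff).
Labor force = 165.92 + 16.91 = 182.83 million.
Not in labor force = 17.79 + 70.94 + 21.10 + 3.42 = 113.25 million (those not working and not actively searching are outside the labor force — including those who want a job but have given up searching).
Civilian working-age population = 182.83 + 113.25 = 296.08 million.
Unemployment rate = 16.91 / 182.83 = 9.25%.
Labor force participation rate = 182.83 / 296.08 = 61.75%.

Unemployment rate ≈ 9.25%; labor force participation rate ≈ 61.75%.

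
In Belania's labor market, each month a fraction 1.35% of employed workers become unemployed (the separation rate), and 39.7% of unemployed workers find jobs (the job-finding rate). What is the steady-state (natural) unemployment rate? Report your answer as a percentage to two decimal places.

Steady-state unemployment rate ≈ 3.29%.

At steady state the flows balance: s·E = f·U, so U/(E+U) = s/(s+f).
u* = 1.35 / (1.35 + 39.7) = 1.35 / 41.05 = 3.29%.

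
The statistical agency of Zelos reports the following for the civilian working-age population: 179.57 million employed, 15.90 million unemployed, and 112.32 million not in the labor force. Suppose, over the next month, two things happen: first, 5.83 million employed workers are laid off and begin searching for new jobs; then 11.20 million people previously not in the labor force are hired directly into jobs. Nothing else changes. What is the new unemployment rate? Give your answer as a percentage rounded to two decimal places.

New unemployment rate ≈ 10.51%.

Initially, labor force = 179.57 + 15.90 = 195.47 million, so u = 15.90/195.47 = 8.13%.
After the first change, employed falls and unemployed rises by 5.83; labor force unchanged → E = 173.74, U = 21.73, labor force = 195.47 million.
After the second change, employed and labor force both rise by 11.20; unemployed unchanged → E = 184.94, U = 21.73, labor force = 206.67 million.
New unemployment rate = 21.73 / 206.67 = 10.51%.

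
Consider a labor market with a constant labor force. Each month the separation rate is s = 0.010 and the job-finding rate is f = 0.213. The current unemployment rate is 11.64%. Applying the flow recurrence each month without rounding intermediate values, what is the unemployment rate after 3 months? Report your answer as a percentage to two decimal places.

Unemployment rate after three months ≈ 7.84%.

With a fixed labor force, u_{t+1} = u_t + s·(1−u_t) − f·u_t = u_t·(1−s−f) + s.
Here 1−s−f = 0.777 and s = 0.010.
u_1 = 0.116400 × 0.777 + 0.010 = 0.100443.
u_2 = 0.100443 × 0.777 + 0.010 = 0.088044.
u_3 = 0.088044 × 0.777 + 0.010 = 0.078410.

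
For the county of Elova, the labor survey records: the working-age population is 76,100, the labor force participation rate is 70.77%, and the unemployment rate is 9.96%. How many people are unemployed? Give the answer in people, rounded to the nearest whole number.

Labor force = 0.7077 × 76,100 = 53,856.
Unemployed = 0.0996 × 53,856 ≈ 5,364.

About 5,364 are unemployed.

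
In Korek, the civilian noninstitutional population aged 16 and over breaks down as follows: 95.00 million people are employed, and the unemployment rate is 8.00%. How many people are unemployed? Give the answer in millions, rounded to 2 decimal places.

About 8.26 million are unemployed.

Let U be the number unemployed. The labor force is E + U, and U/(E+U) = 0.0800.
So U = 0.0800 × 95.00 / (1 − 0.0800) = 7.6000 / 0.9200 ≈ 8.26 million.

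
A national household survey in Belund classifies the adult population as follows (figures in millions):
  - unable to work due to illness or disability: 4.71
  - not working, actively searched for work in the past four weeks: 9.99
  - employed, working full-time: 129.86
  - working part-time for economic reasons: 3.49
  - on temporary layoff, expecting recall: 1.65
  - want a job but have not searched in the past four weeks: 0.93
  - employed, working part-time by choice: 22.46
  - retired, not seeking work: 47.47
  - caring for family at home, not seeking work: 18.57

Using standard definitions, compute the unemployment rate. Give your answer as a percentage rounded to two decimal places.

Employed = 129.86 + 3.49 + 22.46 = 155.81 million (anyone who worked, including part-time for economic reasons, counts as employed).
Unemployed = 9.99 + 1.65 = 11.64 million (jobless and actively searching, or on temporary layoff).
Labor force = 155.81 + 11.64 = 167.45 million.
Unemployment rate = 11.64 / 167.45 = 6.95%.

Unemployment rate ≈ 6.95%.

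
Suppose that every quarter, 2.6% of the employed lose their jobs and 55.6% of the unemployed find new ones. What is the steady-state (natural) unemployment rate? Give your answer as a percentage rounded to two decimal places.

At steady state the flows balance: s·E = f·U, so U/(E+U) = s/(s+f).
u* = 2.6 / (2.6 + 55.6) = 2.6 / 58.20 = 4.47%.

Steady-state unemployment rate ≈ 4.47%.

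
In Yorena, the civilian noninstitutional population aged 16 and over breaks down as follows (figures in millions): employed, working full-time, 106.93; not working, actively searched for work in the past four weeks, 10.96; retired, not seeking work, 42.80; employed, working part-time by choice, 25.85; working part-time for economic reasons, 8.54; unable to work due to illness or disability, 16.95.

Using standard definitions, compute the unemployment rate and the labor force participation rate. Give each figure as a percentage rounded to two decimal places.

Unemployment rate ≈ 7.20%; labor force participation rate ≈ 71.82%.

Employed = 106.93 + 25.85 + 8.54 = 141.32 million (anyone who worked, including part-time for economic reasons, counts as employed).
Unemployed = 10.96 million.
Labor force = 141.32 + 10.96 = 152.28 million.
Not in labor force = 42.80 + 16.95 = 59.75 million (those not working and not actively searching are outside the labor force).
Civilian working-age population = 152.28 + 59.75 = 212.03 million.
Unemployment rate = 10.96 / 152.28 = 7.20%.
Labor force participation rate = 152.28 / 212.03 = 71.82%.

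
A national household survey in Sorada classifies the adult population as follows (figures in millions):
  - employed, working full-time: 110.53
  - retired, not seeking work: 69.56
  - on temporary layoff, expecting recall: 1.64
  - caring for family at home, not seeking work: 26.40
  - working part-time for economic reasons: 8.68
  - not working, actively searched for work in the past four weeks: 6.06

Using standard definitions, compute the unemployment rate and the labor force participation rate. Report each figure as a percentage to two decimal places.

Employed = 110.53 + 8.68 = 119.21 million (anyone who worked, including part-time for economic reasons, counts as employed).
Unemployed = 1.64 + 6.06 = 7.70 million (jobless and actively searching, or on temporary layoff).
Labor force = 119.21 + 7.70 = 126.91 million.
Not in labor force = 69.56 + 26.40 = 95.96 million (those not working and not actively searching are outside the labor force).
Civilian working-age population = 126.91 + 95.96 = 222.87 million.
Unemployment rate = 7.70 / 126.91 = 6.07%.
Labor force participation rate = 126.91 / 222.87 = 56.94%.

Unemployment rate ≈ 6.07%; labor force participation rate ≈ 56.94%.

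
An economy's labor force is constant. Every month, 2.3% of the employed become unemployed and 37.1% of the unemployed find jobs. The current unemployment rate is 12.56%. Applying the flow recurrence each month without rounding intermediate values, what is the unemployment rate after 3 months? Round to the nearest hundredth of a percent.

Unemployment rate after three months ≈ 7.33%.

With a fixed labor force, u_{t+1} = u_t + s·(1−u_t) − f·u_t = u_t·(1−s−f) + s.
Here 1−s−f = 0.606 and s = 0.023.
u_1 = 0.125600 × 0.606 + 0.023 = 0.099114.
u_2 = 0.099114 × 0.606 + 0.023 = 0.083063.
u_3 = 0.083063 × 0.606 + 0.023 = 0.073336.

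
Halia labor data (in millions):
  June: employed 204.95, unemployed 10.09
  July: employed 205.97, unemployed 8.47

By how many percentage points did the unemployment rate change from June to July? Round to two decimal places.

The unemployment rate changed by −0.74 percentage points.

June: labor force = 204.95 + 10.09 = 215.04; u = 10.09/215.04 = 4.69%.
July: labor force = 205.97 + 8.47 = 214.44; u = 8.47/214.44 = 3.95%.
Change = 3.95% − 4.69% = −0.74 pp.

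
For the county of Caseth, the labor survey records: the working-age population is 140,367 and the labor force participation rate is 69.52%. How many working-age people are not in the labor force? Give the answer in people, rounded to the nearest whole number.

Share not in the labor force = 1 − 0.6952 = 0.3048.
Not in labor force = 0.3048 × 140,367 ≈ 42,784.

About 42,784 are not in the labor force.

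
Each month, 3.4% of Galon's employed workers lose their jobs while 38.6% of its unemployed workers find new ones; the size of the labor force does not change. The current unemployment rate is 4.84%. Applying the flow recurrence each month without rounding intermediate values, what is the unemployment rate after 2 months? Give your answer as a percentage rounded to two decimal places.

Unemployment rate after two months ≈ 7.00%.

With a fixed labor force, u_{t+1} = u_t + s·(1−u_t) − f·u_t = u_t·(1−s−f) + s.
Here 1−s−f = 0.580 and s = 0.034.
u_1 = 0.048400 × 0.580 + 0.034 = 0.062072.
u_2 = 0.062072 × 0.580 + 0.034 = 0.070002.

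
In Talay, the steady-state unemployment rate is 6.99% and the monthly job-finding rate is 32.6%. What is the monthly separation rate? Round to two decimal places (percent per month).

Separation rate ≈ 2.45% per month.

From u* = s/(s+f): s = u·f/(1−u).
s = 0.0699 × 32.6 / (1 − 0.0699) = 2.2787 / 0.9301 ≈ 2.45% per month.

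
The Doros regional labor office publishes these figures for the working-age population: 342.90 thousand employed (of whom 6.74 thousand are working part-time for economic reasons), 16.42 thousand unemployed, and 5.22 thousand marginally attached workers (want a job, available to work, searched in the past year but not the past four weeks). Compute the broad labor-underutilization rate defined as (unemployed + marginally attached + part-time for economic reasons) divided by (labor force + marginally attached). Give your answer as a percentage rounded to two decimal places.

Broad underutilization rate ≈ 7.79%.

Labor force = 342.90 + 16.42 = 359.32 thousand.
Numerator = 16.42 + 5.22 + 6.74 = 28.38 thousand.
Denominator = 359.32 + 5.22 = 364.54 thousand.
Broad rate = 28.38 / 364.54 = 7.79%.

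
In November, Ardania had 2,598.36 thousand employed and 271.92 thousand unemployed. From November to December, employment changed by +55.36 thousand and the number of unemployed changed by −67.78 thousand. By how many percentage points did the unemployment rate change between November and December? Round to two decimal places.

The unemployment rate changed by −2.33 percentage points.

November: labor force = 2,598.36 + 271.92 = 2,870.28; u = 271.92/2,870.28 = 9.47%.
December: labor force = 2,653.72 + 204.14 = 2,857.86; u = 204.14/2,857.86 = 7.14%.
Change = 7.14% − 9.47% = −2.33 pp.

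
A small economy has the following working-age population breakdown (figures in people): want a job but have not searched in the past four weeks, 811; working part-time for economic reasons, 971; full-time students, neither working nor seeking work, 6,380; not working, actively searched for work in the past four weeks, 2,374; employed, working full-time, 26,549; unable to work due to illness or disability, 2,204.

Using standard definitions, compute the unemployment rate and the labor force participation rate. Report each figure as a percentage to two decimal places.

Employed = 971 + 26,549 = 27,520 (anyone who worked, including part-time for economic reasons, counts as employed).
Unemployed = 2,374.
Labor force = 27,520 + 2,374 = 29,894.
Not in labor force = 811 + 6,380 + 2,204 = 9,395 (those not working and not actively searching are outside the labor force — including those who want a job but have given up searching).
Civilian working-age population = 29,894 + 9,395 = 39,289.
Unemployment rate = 2,374 / 29,894 = 7.94%.
Labor force participation rate = 29,894 / 39,289 = 76.09%.

Unemployment rate ≈ 7.94%; labor force participation rate ≈ 76.09%.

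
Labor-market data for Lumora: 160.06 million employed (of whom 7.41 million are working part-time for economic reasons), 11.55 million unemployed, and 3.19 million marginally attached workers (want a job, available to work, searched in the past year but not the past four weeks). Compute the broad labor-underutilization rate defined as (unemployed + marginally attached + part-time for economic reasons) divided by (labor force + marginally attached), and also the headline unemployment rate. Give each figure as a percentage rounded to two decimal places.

Broad underutilization rate ≈ 12.67%; headline unemployment rate ≈ 6.73%.

Labor force = 160.06 + 11.55 = 171.61 million.
Numerator = 11.55 + 3.19 + 7.41 = 22.15 million.
Denominator = 171.61 + 3.19 = 174.80 million.
Broad rate = 22.15 / 174.80 = 12.67%.
Headline unemployment rate = 11.55 / 171.61 = 6.73%.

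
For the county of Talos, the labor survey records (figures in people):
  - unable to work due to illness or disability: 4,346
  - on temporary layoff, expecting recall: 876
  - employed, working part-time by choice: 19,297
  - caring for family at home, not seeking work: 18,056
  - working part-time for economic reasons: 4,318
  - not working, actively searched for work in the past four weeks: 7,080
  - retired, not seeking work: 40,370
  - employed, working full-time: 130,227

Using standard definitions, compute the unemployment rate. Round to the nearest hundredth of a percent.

Unemployment rate ≈ 4.92%.

Employed = 19,297 + 4,318 + 130,227 = 153,842 (anyone who worked, including part-time for economic reasons, counts as employed).
Unemployed = 876 + 7,080 = 7,956 (jobless and actively searching, or on temporary layoff).
Labor force = 153,842 + 7,956 = 161,798.
Unemployment rate = 7,956 / 161,798 = 4.92%.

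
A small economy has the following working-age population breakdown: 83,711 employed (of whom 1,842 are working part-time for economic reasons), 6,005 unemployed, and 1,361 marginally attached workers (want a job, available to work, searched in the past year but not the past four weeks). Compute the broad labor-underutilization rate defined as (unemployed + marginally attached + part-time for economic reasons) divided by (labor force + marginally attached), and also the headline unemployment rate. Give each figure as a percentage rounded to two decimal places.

Broad underutilization rate ≈ 10.11%; headline unemployment rate ≈ 6.69%.

Labor force = 83,711 + 6,005 = 89,716.
Numerator = 6,005 + 1,361 + 1,842 = 9,208.
Denominator = 89,716 + 1,361 = 91,077.
Broad rate = 9,208 / 91,077 = 10.11%.
Headline unemployment rate = 6,005 / 89,716 = 6.69%.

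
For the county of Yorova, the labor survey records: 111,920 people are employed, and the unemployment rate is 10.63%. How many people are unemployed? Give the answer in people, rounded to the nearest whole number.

About 13,312 are unemployed.

Let U be the number unemployed. The labor force is E + U, and U/(E+U) = 0.1063.
So U = 0.1063 × 111,920 / (1 − 0.1063) = 11897.10 / 0.8937 ≈ 13,312.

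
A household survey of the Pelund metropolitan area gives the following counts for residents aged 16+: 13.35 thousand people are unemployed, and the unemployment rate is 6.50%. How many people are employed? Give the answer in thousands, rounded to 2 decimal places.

About 192.03 thousand are employed.

Labor force = U / u = 13.35 / 0.0650 ≈ 205.38 thousand.
Employed = labor force − unemployed = 205.38 − 13.35 = 192.03 thousand.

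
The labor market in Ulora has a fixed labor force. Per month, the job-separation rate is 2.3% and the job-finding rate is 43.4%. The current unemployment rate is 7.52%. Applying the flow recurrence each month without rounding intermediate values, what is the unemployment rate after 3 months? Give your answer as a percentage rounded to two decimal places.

With a fixed labor force, u_{t+1} = u_t + s·(1−u_t) − f·u_t = u_t·(1−s−f) + s.
Here 1−s−f = 0.543 and s = 0.023.
u_1 = 0.075200 × 0.543 + 0.023 = 0.063834.
u_2 = 0.063834 × 0.543 + 0.023 = 0.057662.
u_3 = 0.057662 × 0.543 + 0.023 = 0.054310.

Unemployment rate after three months ≈ 5.43%.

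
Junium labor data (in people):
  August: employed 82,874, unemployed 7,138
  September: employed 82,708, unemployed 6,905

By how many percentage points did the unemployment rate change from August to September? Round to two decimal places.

August: labor force = 82,874 + 7,138 = 90,012; u = 7,138/90,012 = 7.93%.
September: labor force = 82,708 + 6,905 = 89,613; u = 6,905/89,613 = 7.71%.
Change = 7.71% − 7.93% = −0.22 pp.

The unemployment rate changed by −0.22 percentage points.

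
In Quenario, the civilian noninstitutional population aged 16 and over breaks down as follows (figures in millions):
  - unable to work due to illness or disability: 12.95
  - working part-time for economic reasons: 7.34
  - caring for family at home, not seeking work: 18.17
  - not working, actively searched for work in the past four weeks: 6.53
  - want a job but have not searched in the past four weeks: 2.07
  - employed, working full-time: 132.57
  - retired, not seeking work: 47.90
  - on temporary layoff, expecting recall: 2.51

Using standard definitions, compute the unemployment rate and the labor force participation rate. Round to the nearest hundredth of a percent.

Employed = 7.34 + 132.57 = 139.91 million (anyone who worked, including part-time for economic reasons, counts as employed).
Unemployed = 6.53 + 2.51 = 9.04 million (jobless and actively searching, or on temporary layoff).
Labor force = 139.91 + 9.04 = 148.95 million.
Not in labor force = 12.95 + 18.17 + 2.07 + 47.90 = 81.09 million (those not working and not actively searching are outside the labor force — including those who want a job but have given up searching).
Civilian working-age population = 148.95 + 81.09 = 230.04 million.
Unemployment rate = 9.04 / 148.95 = 6.07%.
Labor force participation rate = 148.95 / 230.04 = 64.75%.

Unemployment rate ≈ 6.07%; labor force participation rate ≈ 64.75%.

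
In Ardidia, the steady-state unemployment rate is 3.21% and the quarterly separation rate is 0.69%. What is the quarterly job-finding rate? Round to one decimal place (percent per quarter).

Job-finding rate ≈ 20.8% per quarter.

From u* = s/(s+f): f = s·(1−u)/u.
f = 0.69 × (1 − 0.0321) / 0.0321 = 0.6679 / 0.0321 ≈ 20.8% per quarter.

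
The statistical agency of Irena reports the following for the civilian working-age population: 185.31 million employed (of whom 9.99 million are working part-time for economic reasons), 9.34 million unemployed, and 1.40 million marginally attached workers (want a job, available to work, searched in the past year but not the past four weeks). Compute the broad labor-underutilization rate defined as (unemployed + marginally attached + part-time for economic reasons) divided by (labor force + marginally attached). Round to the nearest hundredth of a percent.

Labor force = 185.31 + 9.34 = 194.65 million.
Numerator = 9.34 + 1.40 + 9.99 = 20.73 million.
Denominator = 194.65 + 1.40 = 196.05 million.
Broad rate = 20.73 / 196.05 = 10.57%.

Broad underutilization rate ≈ 10.57%.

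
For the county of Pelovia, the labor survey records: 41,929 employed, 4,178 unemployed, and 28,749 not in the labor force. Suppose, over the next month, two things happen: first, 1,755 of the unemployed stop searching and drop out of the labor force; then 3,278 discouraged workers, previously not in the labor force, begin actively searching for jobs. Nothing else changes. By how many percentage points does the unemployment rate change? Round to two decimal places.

Initially, labor force = 41,929 + 4,178 = 46,107, so u = 4,178/46,107 = 9.06%.
After the first change, unemployed and labor force both fall by 1,755 → E = 41,929, U = 2,423, labor force = 44,352.
After the second change, unemployed and labor force both rise by 3,278 → E = 41,929, U = 5,701, labor force = 47,630.
New unemployment rate = 5,701 / 47,630 = 11.97%.
Change = 11.97% − 9.06% = +2.91 percentage points.

The unemployment rate changes by +2.91 percentage points.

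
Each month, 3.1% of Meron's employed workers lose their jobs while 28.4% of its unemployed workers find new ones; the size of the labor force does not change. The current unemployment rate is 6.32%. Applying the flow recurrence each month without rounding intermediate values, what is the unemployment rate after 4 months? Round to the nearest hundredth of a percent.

Unemployment rate after four months ≈ 9.07%.

With a fixed labor force, u_{t+1} = u_t + s·(1−u_t) − f·u_t = u_t·(1−s−f) + s.
Here 1−s−f = 0.685 and s = 0.031.
u_1 = 0.063200 × 0.685 + 0.031 = 0.074292.
u_2 = 0.074292 × 0.685 + 0.031 = 0.081890.
u_3 = 0.081890 × 0.685 + 0.031 = 0.087095.
u_4 = 0.087095 × 0.685 + 0.031 = 0.090660.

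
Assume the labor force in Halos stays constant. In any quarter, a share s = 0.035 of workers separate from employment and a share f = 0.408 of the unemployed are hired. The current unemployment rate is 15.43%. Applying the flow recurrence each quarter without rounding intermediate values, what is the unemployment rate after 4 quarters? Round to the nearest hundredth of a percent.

With a fixed labor force, u_{t+1} = u_t + s·(1−u_t) − f·u_t = u_t·(1−s−f) + s.
Here 1−s−f = 0.557 and s = 0.035.
u_1 = 0.154300 × 0.557 + 0.035 = 0.120945.
u_2 = 0.120945 × 0.557 + 0.035 = 0.102366.
u_3 = 0.102366 × 0.557 + 0.035 = 0.092018.
u_4 = 0.092018 × 0.557 + 0.035 = 0.086254.

Unemployment rate after four quarters ≈ 8.63%.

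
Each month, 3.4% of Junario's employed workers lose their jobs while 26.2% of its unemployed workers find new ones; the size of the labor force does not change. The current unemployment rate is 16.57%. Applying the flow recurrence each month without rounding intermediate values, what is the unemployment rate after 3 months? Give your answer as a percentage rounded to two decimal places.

With a fixed labor force, u_{t+1} = u_t + s·(1−u_t) − f·u_t = u_t·(1−s−f) + s.
Here 1−s−f = 0.704 and s = 0.034.
u_1 = 0.165700 × 0.704 + 0.034 = 0.150653.
u_2 = 0.150653 × 0.704 + 0.034 = 0.140060.
u_3 = 0.140060 × 0.704 + 0.034 = 0.132602.

Unemployment rate after three months ≈ 13.26%.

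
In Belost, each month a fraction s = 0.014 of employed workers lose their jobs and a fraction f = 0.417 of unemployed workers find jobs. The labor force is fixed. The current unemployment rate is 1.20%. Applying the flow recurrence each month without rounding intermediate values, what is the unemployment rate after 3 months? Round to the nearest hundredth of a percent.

Unemployment rate after three months ≈ 2.87%.

With a fixed labor force, u_{t+1} = u_t + s·(1−u_t) − f·u_t = u_t·(1−s−f) + s.
Here 1−s−f = 0.569 and s = 0.014.
u_1 = 0.012000 × 0.569 + 0.014 = 0.020828.
u_2 = 0.020828 × 0.569 + 0.014 = 0.025851.
u_3 = 0.025851 × 0.569 + 0.014 = 0.028709.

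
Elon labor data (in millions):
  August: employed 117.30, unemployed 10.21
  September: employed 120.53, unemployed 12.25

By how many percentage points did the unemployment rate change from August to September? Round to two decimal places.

The unemployment rate changed by +1.22 percentage points.

August: labor force = 117.30 + 10.21 = 127.51; u = 10.21/127.51 = 8.01%.
September: labor force = 120.53 + 12.25 = 132.78; u = 12.25/132.78 = 9.23%.
Change = 9.23% − 8.01% = +1.22 pp.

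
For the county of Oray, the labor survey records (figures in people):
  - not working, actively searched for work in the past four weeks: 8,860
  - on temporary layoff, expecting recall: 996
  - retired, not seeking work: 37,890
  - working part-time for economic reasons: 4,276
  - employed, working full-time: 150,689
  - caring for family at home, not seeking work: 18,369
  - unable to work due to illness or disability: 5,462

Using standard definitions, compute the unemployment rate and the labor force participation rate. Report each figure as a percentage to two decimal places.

Unemployment rate ≈ 5.98%; labor force participation rate ≈ 72.76%.

Employed = 4,276 + 150,689 = 154,965 (anyone who worked, including part-time for economic reasons, counts as employed).
Unemployed = 8,860 + 996 = 9,856 (jobless and actively searching, or on temporary layoff).
Labor force = 154,965 + 9,856 = 164,821.
Not in labor force = 37,890 + 18,369 + 5,462 = 61,721 (those not working and not actively searching are outside the labor force).
Civilian working-age population = 164,821 + 61,721 = 226,542.
Unemployment rate = 9,856 / 164,821 = 5.98%.
Labor force participation rate = 164,821 / 226,542 = 72.76%.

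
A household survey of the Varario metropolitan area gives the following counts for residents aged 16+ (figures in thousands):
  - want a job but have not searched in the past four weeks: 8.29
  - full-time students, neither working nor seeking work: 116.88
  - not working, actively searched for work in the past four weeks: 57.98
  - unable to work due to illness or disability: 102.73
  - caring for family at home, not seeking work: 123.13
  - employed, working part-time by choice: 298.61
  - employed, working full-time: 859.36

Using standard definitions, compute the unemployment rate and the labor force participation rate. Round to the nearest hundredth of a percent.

Employed = 298.61 + 859.36 = 1,157.97 thousand.
Unemployed = 57.98 thousand.
Labor force = 1,157.97 + 57.98 = 1,215.95 thousand.
Not in labor force = 8.29 + 116.88 + 102.73 + 123.13 = 351.03 thousand (those not working and not actively searching are outside the labor force — including those who want a job but have given up searching).
Civilian working-age population = 1,215.95 + 351.03 = 1,566.98 thousand.
Unemployment rate = 57.98 / 1,215.95 = 4.77%.
Labor force participation rate = 1,215.95 / 1,566.98 = 77.60%.

Unemployment rate ≈ 4.77%; labor force participation rate ≈ 77.60%.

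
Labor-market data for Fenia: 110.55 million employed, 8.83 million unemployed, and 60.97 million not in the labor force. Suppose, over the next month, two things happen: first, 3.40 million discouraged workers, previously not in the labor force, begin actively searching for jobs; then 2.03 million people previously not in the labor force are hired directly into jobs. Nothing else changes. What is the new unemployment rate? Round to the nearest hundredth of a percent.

Initially, labor force = 110.55 + 8.83 = 119.38 million, so u = 8.83/119.38 = 7.40%.
After the first change, unemployed and labor force both rise by 3.40 → E = 110.55, U = 12.23, labor force = 122.78 million.
After the second change, employed and labor force both rise by 2.03; unemployed unchanged → E = 112.58, U = 12.23, labor force = 124.81 million.
New unemployment rate = 12.23 / 124.81 = 9.80%.

New unemployment rate ≈ 9.80%.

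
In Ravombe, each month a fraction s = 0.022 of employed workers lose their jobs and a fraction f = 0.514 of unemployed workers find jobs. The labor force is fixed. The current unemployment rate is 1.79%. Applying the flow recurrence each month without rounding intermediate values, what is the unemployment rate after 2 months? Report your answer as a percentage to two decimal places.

Unemployment rate after two months ≈ 3.61%.

With a fixed labor force, u_{t+1} = u_t + s·(1−u_t) − f·u_t = u_t·(1−s−f) + s.
Here 1−s−f = 0.464 and s = 0.022.
u_1 = 0.017900 × 0.464 + 0.022 = 0.030306.
u_2 = 0.030306 × 0.464 + 0.022 = 0.036062.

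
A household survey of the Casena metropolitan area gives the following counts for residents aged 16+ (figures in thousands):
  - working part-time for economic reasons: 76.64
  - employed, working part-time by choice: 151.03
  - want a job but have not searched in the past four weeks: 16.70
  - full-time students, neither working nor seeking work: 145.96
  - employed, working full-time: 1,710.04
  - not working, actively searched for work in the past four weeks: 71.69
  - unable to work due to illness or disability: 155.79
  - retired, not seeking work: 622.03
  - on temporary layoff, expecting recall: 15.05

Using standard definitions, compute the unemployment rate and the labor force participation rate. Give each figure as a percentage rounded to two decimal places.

Employed = 76.64 + 151.03 + 1,710.04 = 1,937.71 thousand (anyone who worked, including part-time for economic reasons, counts as employed).
Unemployed = 71.69 + 15.05 = 86.74 thousand (jobless and actively searching, or on temporary layoff).
Labor force = 1,937.71 + 86.74 = 2,024.45 thousand.
Not in labor force = 16.70 + 145.96 + 155.79 + 622.03 = 940.48 thousand (those not working and not actively searching are outside the labor force — including those who want a job but have given up searching).
Civilian working-age population = 2,024.45 + 940.48 = 2,964.93 thousand.
Unemployment rate = 86.74 / 2,024.45 = 4.28%.
Labor force participation rate = 2,024.45 / 2,964.93 = 68.28%.

Unemployment rate ≈ 4.28%; labor force participation rate ≈ 68.28%.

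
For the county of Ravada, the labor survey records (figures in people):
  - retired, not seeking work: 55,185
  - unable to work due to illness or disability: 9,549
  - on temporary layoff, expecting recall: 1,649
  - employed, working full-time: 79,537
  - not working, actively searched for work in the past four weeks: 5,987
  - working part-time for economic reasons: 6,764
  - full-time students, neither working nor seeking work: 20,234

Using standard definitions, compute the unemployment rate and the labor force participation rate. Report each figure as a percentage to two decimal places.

Unemployment rate ≈ 8.13%; labor force participation rate ≈ 52.51%.

Employed = 79,537 + 6,764 = 86,301 (anyone who worked, including part-time for economic reasons, counts as employed).
Unemployed = 1,649 + 5,987 = 7,636 (jobless and actively searching, or on temporary layoff).
Labor force = 86,301 + 7,636 = 93,937.
Not in labor force = 55,185 + 9,549 + 20,234 = 84,968 (those not working and not actively searching are outside the labor force).
Civilian working-age population = 93,937 + 84,968 = 178,905.
Unemployment rate = 7,636 / 93,937 = 8.13%.
Labor force participation rate = 93,937 / 178,905 = 52.51%.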